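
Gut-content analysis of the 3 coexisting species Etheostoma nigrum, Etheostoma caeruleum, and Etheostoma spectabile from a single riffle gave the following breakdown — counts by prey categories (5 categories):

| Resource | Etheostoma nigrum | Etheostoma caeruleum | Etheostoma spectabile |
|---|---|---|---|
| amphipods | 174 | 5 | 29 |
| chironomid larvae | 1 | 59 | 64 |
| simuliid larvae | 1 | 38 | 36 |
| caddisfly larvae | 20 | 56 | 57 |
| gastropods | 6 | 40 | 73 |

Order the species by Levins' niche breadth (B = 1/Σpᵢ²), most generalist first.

Etheostoma spectabile > Etheostoma caeruleum > Etheostoma nigrum

Proportions for Etheostoma nigrum (n=202): 174/202=0.8614, 1/202=0.0050, 1/202=0.0050, 20/202=0.0990, 6/202=0.0297
Proportions for Etheostoma caeruleum (n=198): 5/198=0.0253, 59/198=0.2980, 38/198=0.1919, 56/198=0.2828, 40/198=0.2020
Proportions for Etheostoma spectabile (n=259): 29/259=0.1120, 64/259=0.2471, 36/259=0.1390, 57/259=0.2201, 73/259=0.2819
Σp_nigrᵢ² = 0.8614² + 0.0050² + 0.0050² + 0.0990² + 0.0297² = 0.742010 + 0.000025 + 0.000025 + 0.009801 + 0.000882 = 0.752743
B_nigr = 1 / 0.752743 = 1.3285
Σp_caerᵢ² = 0.0253² + 0.2980² + 0.1919² + 0.2828² + 0.2020² = 0.000640 + 0.088804 + 0.036826 + 0.079976 + 0.040804 = 0.247050
B_caer = 1 / 0.247050 = 4.0478
Σp_specᵢ² = 0.1120² + 0.2471² + 0.1390² + 0.2201² + 0.2819² = 0.012544 + 0.061058 + 0.019321 + 0.048444 + 0.079468 = 0.220835
B_spec = 1 / 0.220835 = 4.5283
Ranking by B (broadest → narrowest): Etheostoma spectabile (4.53) > Etheostoma caeruleum (4.05) > Etheostoma nigrum (1.33)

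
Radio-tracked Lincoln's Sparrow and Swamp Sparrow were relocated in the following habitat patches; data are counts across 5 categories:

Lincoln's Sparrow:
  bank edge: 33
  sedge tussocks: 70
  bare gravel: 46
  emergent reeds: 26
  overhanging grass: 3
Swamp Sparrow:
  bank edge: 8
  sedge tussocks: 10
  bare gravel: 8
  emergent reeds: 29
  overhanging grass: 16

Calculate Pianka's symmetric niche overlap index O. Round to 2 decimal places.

Proportions for Lincoln's Sparrow (n=178): 33/178=0.1854, 70/178=0.3933, 46/178=0.2584, 26/178=0.1461, 3/178=0.0169
Proportions for Swamp Sparrow (n=71): 8/71=0.1127, 10/71=0.1408, 8/71=0.1127, 29/71=0.4085, 16/71=0.2254
Σ p₁ᵢp₂ᵢ = 0.020895 + 0.055377 + 0.029122 + 0.059682 + 0.003809 = 0.168885
Σp_1ᵢ² = 0.1854² + 0.3933² + 0.2584² + 0.1461² + 0.0169² = 0.034373 + 0.154685 + 0.066771 + 0.021345 + 0.000286 = 0.277460
Σp_2ᵢ² = 0.1127² + 0.1408² + 0.1127² + 0.4085² + 0.2254² = 0.012701 + 0.019825 + 0.012701 + 0.166872 + 0.050805 = 0.262904
O = 0.168885 / √(0.277460 × 0.262904) = 0.168885 / 0.2700840 = 0.6253

0.63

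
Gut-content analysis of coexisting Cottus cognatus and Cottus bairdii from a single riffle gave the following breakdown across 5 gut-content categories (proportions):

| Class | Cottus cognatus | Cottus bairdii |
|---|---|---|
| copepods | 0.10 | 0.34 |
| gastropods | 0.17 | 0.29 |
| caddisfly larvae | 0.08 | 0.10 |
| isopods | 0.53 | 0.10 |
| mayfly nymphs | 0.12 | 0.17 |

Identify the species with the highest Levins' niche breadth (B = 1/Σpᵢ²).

Σp_cognᵢ² = 0.10² + 0.17² + 0.08² + 0.53² + 0.12² = 0.0100 + 0.0289 + 0.0064 + 0.2809 + 0.0144 = 0.3406
B_cogn = 1 / 0.3406 = 2.9360
Σp_bairᵢ² = 0.34² + 0.29² + 0.10² + 0.10² + 0.17² = 0.1156 + 0.0841 + 0.0100 + 0.0100 + 0.0289 = 0.2486
B_bair = 1 / 0.2486 = 4.0225
Highest B → broadest niche (most generalist): Cottus bairdii (B = 4.02).

Cottus bairdii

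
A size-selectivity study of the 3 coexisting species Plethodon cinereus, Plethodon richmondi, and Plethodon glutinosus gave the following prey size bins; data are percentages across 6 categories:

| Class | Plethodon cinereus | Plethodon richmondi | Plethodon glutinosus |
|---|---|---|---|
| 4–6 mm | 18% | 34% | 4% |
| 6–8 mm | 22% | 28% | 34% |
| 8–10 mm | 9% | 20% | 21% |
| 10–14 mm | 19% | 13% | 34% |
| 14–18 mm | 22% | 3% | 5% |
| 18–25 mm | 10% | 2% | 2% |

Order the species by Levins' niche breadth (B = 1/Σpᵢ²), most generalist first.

Convert percentages to proportions (divide by 100).
Σp_cineᵢ² = 0.18² + 0.22² + 0.09² + 0.19² + 0.22² + 0.10² = 0.0324 + 0.0484 + 0.0081 + 0.0361 + 0.0484 + 0.0100 = 0.1834
B_cine = 1 / 0.1834 = 5.4526
Σp_richᵢ² = 0.34² + 0.28² + 0.20² + 0.13² + 0.03² + 0.02² = 0.1156 + 0.0784 + 0.0400 + 0.0169 + 0.0009 + 0.0004 = 0.2522
B_rich = 1 / 0.2522 = 3.9651
Σp_glutᵢ² = 0.04² + 0.34² + 0.21² + 0.34² + 0.05² + 0.02² = 0.0016 + 0.1156 + 0.0441 + 0.1156 + 0.0025 + 0.0004 = 0.2798
B_glut = 1 / 0.2798 = 3.5740
Ranking by B (broadest → narrowest): Plethodon cinereus (5.45) > Plethodon richmondi (3.97) > Plethodon glutinosus (3.57)

Plethodon cinereus > Plethodon richmondi > Plethodon glutinosus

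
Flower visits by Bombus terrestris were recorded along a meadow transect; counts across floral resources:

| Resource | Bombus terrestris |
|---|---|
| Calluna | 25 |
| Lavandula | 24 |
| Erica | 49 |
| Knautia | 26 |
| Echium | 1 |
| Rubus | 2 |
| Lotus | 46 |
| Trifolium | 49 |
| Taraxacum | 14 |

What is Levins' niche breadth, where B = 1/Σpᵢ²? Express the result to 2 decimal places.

6.19

Proportions for Bombus terrestris (n=236): 25/236=0.1059, 24/236=0.1017, 49/236=0.2076, 26/236=0.1102, 1/236=0.0042, 2/236=0.0085, 46/236=0.1949, 49/236=0.2076, 14/236=0.0593
Σpᵢ² = 0.1059² + 0.1017² + 0.2076² + 0.1102² + 0.0042² + 0.0085² + 0.1949² + 0.2076² + 0.0593² = 0.011215 + 0.010343 + 0.043098 + 0.012144 + 0.000018 + 0.000072 + 0.037986 + 0.043098 + 0.003516 = 0.161490
B = 1 / 0.161490 = 6.1923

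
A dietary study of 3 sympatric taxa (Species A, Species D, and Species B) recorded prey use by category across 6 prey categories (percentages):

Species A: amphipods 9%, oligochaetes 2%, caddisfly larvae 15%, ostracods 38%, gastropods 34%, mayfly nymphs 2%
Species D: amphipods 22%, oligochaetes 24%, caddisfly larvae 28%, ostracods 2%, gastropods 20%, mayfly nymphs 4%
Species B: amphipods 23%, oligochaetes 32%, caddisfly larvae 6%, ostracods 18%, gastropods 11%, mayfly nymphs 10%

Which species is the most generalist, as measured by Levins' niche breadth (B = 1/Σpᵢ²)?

Species B

Convert percentages to proportions (divide by 100).
Σp_Aᵢ² = 0.09² + 0.02² + 0.15² + 0.38² + 0.34² + 0.02² = 0.0081 + 0.0004 + 0.0225 + 0.1444 + 0.1156 + 0.0004 = 0.2914
B_A = 1 / 0.2914 = 3.4317
Σp_Dᵢ² = 0.22² + 0.24² + 0.28² + 0.02² + 0.20² + 0.04² = 0.0484 + 0.0576 + 0.0784 + 0.0004 + 0.0400 + 0.0016 = 0.2264
B_D = 1 / 0.2264 = 4.4170
Σp_Bᵢ² = 0.23² + 0.32² + 0.06² + 0.18² + 0.11² + 0.10² = 0.0529 + 0.1024 + 0.0036 + 0.0324 + 0.0121 + 0.0100 = 0.2134
B_B = 1 / 0.2134 = 4.6860
Highest B → broadest niche (most generalist): Species B (B = 4.69).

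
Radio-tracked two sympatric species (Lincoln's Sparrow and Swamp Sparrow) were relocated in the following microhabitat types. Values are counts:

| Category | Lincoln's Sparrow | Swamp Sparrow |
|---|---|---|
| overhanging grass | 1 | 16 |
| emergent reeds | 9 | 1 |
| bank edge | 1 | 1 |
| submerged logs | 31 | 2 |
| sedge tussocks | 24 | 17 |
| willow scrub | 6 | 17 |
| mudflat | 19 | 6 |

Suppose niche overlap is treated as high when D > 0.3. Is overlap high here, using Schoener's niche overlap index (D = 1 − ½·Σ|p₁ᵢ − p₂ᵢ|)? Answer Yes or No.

Proportions for Lincoln's Sparrow (n=91): 1/91=0.0110, 9/91=0.0989, 1/91=0.0110, 31/91=0.3407, 24/91=0.2637, 6/91=0.0659, 19/91=0.2088
Proportions for Swamp Sparrow (n=60): 16/60=0.2667, 1/60=0.0167, 1/60=0.0167, 2/60=0.0333, 17/60=0.2833, 17/60=0.2833, 6/60=0.1000
Σ|p₁ᵢ − p₂ᵢ| = 0.2557 + 0.0822 + 0.0057 + 0.3074 + 0.0196 + 0.2174 + 0.1088 = 0.9968
D = 1 − ½ × 0.9968 = 1 − 0.49840 = 0.50160
D = 0.50160 > 0.3 → Yes.

Yes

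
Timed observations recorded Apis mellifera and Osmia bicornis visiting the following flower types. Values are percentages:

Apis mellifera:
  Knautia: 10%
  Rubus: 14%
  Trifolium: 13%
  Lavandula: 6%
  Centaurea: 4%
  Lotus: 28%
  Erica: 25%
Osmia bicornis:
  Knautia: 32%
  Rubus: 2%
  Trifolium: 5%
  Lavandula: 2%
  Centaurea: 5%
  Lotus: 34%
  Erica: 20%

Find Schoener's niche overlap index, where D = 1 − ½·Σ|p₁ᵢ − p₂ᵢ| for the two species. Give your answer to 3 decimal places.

0.710

Convert percentages to proportions (divide by 100).
Σ|p₁ᵢ − p₂ᵢ| = 0.22 + 0.12 + 0.08 + 0.04 + 0.01 + 0.06 + 0.05 = 0.58
D = 1 − ½ × 0.58 = 1 − 0.290 = 0.71000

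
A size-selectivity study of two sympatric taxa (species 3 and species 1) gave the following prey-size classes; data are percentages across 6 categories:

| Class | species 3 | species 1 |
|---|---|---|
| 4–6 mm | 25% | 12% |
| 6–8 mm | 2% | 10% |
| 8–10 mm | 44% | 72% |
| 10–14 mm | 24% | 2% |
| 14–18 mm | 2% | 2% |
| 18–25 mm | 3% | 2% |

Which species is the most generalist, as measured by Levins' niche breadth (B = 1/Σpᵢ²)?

Convert percentages to proportions (divide by 100).
Σp_3ᵢ² = 0.25² + 0.02² + 0.44² + 0.24² + 0.02² + 0.03² = 0.0625 + 0.0004 + 0.1936 + 0.0576 + 0.0004 + 0.0009 = 0.3154
B_3 = 1 / 0.3154 = 3.1706
Σp_1ᵢ² = 0.12² + 0.10² + 0.72² + 0.02² + 0.02² + 0.02² = 0.0144 + 0.0100 + 0.5184 + 0.0004 + 0.0004 + 0.0004 = 0.5440
B_1 = 1 / 0.5440 = 1.8382
Highest B → broadest niche (most generalist): species 3 (B = 3.17).

species 3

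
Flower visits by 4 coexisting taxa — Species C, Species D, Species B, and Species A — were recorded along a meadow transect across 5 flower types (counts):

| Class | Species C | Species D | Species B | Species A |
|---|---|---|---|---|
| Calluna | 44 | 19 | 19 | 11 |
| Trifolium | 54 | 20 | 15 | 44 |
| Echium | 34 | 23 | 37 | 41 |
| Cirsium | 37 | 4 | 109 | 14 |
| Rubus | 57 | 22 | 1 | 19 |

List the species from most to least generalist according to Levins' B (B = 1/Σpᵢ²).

Species C > Species D > Species A > Species B

Proportions for Species C (n=226): 44/226=0.1947, 54/226=0.2389, 34/226=0.1504, 37/226=0.1637, 57/226=0.2522
Proportions for Species D (n=88): 19/88=0.2159, 20/88=0.2273, 23/88=0.2614, 4/88=0.0455, 22/88=0.2500
Proportions for Species B (n=181): 19/181=0.1050, 15/181=0.0829, 37/181=0.2044, 109/181=0.6022, 1/181=0.0055
Proportions for Species A (n=129): 11/129=0.0853, 44/129=0.3411, 41/129=0.3178, 14/129=0.1085, 19/129=0.1473
Σp_Cᵢ² = 0.1947² + 0.2389² + 0.1504² + 0.1637² + 0.2522² = 0.037908 + 0.057073 + 0.022620 + 0.026798 + 0.063605 = 0.208004
B_C = 1 / 0.208004 = 4.8076
Σp_Dᵢ² = 0.2159² + 0.2273² + 0.2614² + 0.0455² + 0.2500² = 0.046613 + 0.051665 + 0.068330 + 0.002070 + 0.062500 = 0.231178
B_D = 1 / 0.231178 = 4.3257
Σp_Bᵢ² = 0.1050² + 0.0829² + 0.2044² + 0.6022² + 0.0055² = 0.011025 + 0.006872 + 0.041779 + 0.362645 + 0.000030 = 0.422351
B_B = 1 / 0.422351 = 2.3677
Σp_Aᵢ² = 0.0853² + 0.3411² + 0.3178² + 0.1085² + 0.1473² = 0.007276 + 0.116349 + 0.100997 + 0.011772 + 0.021697 = 0.258091
B_A = 1 / 0.258091 = 3.8746
Ranking by B (broadest → narrowest): Species C (4.81) > Species D (4.33) > Species A (3.87) > Species B (2.37)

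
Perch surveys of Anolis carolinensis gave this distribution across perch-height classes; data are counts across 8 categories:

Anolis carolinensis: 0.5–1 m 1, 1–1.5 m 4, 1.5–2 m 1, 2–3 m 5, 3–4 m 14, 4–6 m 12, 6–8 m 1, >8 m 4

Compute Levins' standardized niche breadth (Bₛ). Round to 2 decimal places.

0.49

Proportions for Anolis carolinensis (n=42): 1/42=0.0238, 4/42=0.0952, 1/42=0.0238, 5/42=0.1190, 14/42=0.3333, 12/42=0.2857, 1/42=0.0238, 4/42=0.0952
Σpᵢ² = 0.0238² + 0.0952² + 0.0238² + 0.1190² + 0.3333² + 0.2857² + 0.0238² + 0.0952² = 0.000566 + 0.009063 + 0.000566 + 0.014161 + 0.111089 + 0.081624 + 0.000566 + 0.009063 = 0.226698
B = 1 / 0.226698 = 4.4112
Bₛ = (B − 1)/(n − 1) = (4.4112 − 1)/(8 − 1) = 3.4112/7 = 0.4873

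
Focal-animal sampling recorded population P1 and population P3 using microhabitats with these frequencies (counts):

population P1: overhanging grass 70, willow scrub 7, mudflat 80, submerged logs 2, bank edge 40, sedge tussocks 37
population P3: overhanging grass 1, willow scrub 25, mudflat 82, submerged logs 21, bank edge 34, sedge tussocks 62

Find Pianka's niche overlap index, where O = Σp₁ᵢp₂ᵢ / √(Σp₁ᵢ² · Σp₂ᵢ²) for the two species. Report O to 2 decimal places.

Proportions for population P1 (n=236): 70/236=0.2966, 7/236=0.0297, 80/236=0.3390, 2/236=0.0085, 40/236=0.1695, 37/236=0.1568
Proportions for population P3 (n=225): 1/225=0.0044, 25/225=0.1111, 82/225=0.3644, 21/225=0.0933, 34/225=0.1511, 62/225=0.2756
Σ p₁ᵢp₂ᵢ = 0.001305 + 0.003300 + 0.123532 + 0.000793 + 0.025611 + 0.043214 = 0.197755
Σp_1ᵢ² = 0.2966² + 0.0297² + 0.3390² + 0.0085² + 0.1695² + 0.1568² = 0.087972 + 0.000882 + 0.114921 + 0.000072 + 0.028730 + 0.024586 = 0.257163
Σp_2ᵢ² = 0.0044² + 0.1111² + 0.3644² + 0.0933² + 0.1511² + 0.2756² = 0.000019 + 0.012343 + 0.132787 + 0.008705 + 0.022831 + 0.075955 = 0.252640
O = 0.197755 / √(0.257163 × 0.252640) = 0.197755 / 0.2548915 = 0.7758

0.78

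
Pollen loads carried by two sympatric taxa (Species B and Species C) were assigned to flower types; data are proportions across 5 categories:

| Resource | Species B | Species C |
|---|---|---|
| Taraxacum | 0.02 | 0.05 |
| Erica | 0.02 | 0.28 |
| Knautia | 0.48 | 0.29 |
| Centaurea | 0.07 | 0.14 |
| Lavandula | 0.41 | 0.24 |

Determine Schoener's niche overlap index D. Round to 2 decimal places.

Σ|p₁ᵢ − p₂ᵢ| = 0.03 + 0.26 + 0.19 + 0.07 + 0.17 = 0.72
D = 1 − ½ × 0.72 = 1 − 0.360 = 0.6400

0.64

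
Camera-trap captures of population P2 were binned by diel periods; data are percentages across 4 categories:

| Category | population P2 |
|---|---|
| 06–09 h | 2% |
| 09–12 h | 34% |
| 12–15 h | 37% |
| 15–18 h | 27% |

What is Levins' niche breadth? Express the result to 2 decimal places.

Convert percentages to proportions (divide by 100).
Σpᵢ² = 0.02² + 0.34² + 0.37² + 0.27² = 0.0004 + 0.1156 + 0.1369 + 0.0729 = 0.3258
B = 1 / 0.3258 = 3.0694

3.07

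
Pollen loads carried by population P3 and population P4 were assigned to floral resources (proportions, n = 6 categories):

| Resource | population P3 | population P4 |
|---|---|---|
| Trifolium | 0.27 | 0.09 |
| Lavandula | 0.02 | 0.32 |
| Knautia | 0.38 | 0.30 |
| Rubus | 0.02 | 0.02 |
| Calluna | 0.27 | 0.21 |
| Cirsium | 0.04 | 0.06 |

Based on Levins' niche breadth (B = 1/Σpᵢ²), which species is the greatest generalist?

Σp_P3ᵢ² = 0.27² + 0.02² + 0.38² + 0.02² + 0.27² + 0.04² = 0.0729 + 0.0004 + 0.1444 + 0.0004 + 0.0729 + 0.0016 = 0.2926
B_P3 = 1 / 0.2926 = 3.4176
Σp_P4ᵢ² = 0.09² + 0.32² + 0.30² + 0.02² + 0.21² + 0.06² = 0.0081 + 0.1024 + 0.0900 + 0.0004 + 0.0441 + 0.0036 = 0.2486
B_P4 = 1 / 0.2486 = 4.0225
Highest B → broadest niche (most generalist): population P4 (B = 4.02).

population P4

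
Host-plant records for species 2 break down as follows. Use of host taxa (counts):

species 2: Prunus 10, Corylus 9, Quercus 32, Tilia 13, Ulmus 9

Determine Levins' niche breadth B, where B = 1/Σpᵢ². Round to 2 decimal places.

Proportions for species 2 (n=73): 10/73=0.1370, 9/73=0.1233, 32/73=0.4384, 13/73=0.1781, 9/73=0.1233
Σpᵢ² = 0.1370² + 0.1233² + 0.4384² + 0.1781² + 0.1233² = 0.018769 + 0.015203 + 0.192195 + 0.031720 + 0.015203 = 0.273090
B = 1 / 0.273090 = 3.6618

3.66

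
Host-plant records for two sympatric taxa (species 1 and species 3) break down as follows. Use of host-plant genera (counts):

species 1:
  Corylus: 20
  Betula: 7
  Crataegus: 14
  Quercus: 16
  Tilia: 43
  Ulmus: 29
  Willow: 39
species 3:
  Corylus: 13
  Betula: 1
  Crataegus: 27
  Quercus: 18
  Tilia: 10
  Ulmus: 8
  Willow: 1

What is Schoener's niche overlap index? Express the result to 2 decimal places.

Proportions for species 1 (n=168): 20/168=0.1190, 7/168=0.0417, 14/168=0.0833, 16/168=0.0952, 43/168=0.2560, 29/168=0.1726, 39/168=0.2321
Proportions for species 3 (n=78): 13/78=0.1667, 1/78=0.0128, 27/78=0.3462, 18/78=0.2308, 10/78=0.1282, 8/78=0.1026, 1/78=0.0128
Σ|p₁ᵢ − p₂ᵢ| = 0.0477 + 0.0289 + 0.2629 + 0.1356 + 0.1278 + 0.0700 + 0.2193 = 0.8922
D = 1 − ½ × 0.8922 = 1 − 0.44610 = 0.55390

0.55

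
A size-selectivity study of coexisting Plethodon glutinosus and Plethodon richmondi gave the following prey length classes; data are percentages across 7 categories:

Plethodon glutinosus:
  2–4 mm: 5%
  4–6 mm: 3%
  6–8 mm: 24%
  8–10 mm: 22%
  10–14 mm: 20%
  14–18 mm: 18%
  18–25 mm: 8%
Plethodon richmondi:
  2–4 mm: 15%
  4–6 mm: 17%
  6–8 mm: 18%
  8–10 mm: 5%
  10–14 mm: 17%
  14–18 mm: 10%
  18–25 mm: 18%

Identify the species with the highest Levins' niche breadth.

Convert percentages to proportions (divide by 100).
Σp_glutᵢ² = 0.05² + 0.03² + 0.24² + 0.22² + 0.20² + 0.18² + 0.08² = 0.0025 + 0.0009 + 0.0576 + 0.0484 + 0.0400 + 0.0324 + 0.0064 = 0.1882
B_glut = 1 / 0.1882 = 5.3135
Σp_richᵢ² = 0.15² + 0.17² + 0.18² + 0.05² + 0.17² + 0.10² + 0.18² = 0.0225 + 0.0289 + 0.0324 + 0.0025 + 0.0289 + 0.0100 + 0.0324 = 0.1576
B_rich = 1 / 0.1576 = 6.3452
Highest B → broadest niche (most generalist): Plethodon richmondi (B = 6.35).

Plethodon richmondi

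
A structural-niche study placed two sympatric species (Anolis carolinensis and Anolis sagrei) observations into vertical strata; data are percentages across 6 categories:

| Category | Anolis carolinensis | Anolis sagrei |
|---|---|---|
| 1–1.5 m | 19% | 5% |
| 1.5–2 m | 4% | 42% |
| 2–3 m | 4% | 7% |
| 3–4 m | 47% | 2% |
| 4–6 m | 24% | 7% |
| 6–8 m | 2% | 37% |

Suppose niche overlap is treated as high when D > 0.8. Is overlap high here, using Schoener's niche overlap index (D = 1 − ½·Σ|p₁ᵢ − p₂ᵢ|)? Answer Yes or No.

Convert percentages to proportions (divide by 100).
Σ|p₁ᵢ − p₂ᵢ| = 0.14 + 0.38 + 0.03 + 0.45 + 0.17 + 0.35 = 1.52
D = 1 − ½ × 1.52 = 1 − 0.760 = 0.2400
D = 0.2400 < 0.8 → No.

No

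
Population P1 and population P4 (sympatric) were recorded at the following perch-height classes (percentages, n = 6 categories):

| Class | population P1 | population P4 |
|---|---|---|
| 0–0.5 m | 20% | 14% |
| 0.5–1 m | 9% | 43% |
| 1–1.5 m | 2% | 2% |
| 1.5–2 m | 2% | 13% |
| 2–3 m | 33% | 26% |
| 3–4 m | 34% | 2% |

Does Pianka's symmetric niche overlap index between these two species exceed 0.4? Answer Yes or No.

Convert percentages to proportions (divide by 100).
Σ p₁ᵢp₂ᵢ = 0.0280 + 0.0387 + 0.0004 + 0.0026 + 0.0858 + 0.0068 = 0.1623
Σp_1ᵢ² = 0.20² + 0.09² + 0.02² + 0.02² + 0.33² + 0.34² = 0.0400 + 0.0081 + 0.0004 + 0.0004 + 0.1089 + 0.1156 = 0.2734
Σp_2ᵢ² = 0.14² + 0.43² + 0.02² + 0.13² + 0.26² + 0.02² = 0.0196 + 0.1849 + 0.0004 + 0.0169 + 0.0676 + 0.0004 = 0.2898
O = 0.1623 / √(0.2734 × 0.2898) = 0.1623 / 0.28148 = 0.5766
O = 0.5766 > 0.4 → Yes.

Yes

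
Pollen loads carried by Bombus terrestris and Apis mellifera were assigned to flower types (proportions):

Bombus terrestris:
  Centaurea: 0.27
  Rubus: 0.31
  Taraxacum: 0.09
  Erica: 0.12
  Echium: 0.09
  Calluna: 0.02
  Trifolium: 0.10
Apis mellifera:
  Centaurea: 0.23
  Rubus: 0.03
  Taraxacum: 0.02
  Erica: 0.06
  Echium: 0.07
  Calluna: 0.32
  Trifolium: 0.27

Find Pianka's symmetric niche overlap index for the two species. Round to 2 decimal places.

0.54

Σ p₁ᵢp₂ᵢ = 0.0621 + 0.0093 + 0.0018 + 0.0072 + 0.0063 + 0.0064 + 0.0270 = 0.1201
Σp_1ᵢ² = 0.27² + 0.31² + 0.09² + 0.12² + 0.09² + 0.02² + 0.10² = 0.0729 + 0.0961 + 0.0081 + 0.0144 + 0.0081 + 0.0004 + 0.0100 = 0.2100
Σp_2ᵢ² = 0.23² + 0.03² + 0.02² + 0.06² + 0.07² + 0.32² + 0.27² = 0.0529 + 0.0009 + 0.0004 + 0.0036 + 0.0049 + 0.1024 + 0.0729 = 0.2380
O = 0.1201 / √(0.2100 × 0.2380) = 0.1201 / 0.22356 = 0.5372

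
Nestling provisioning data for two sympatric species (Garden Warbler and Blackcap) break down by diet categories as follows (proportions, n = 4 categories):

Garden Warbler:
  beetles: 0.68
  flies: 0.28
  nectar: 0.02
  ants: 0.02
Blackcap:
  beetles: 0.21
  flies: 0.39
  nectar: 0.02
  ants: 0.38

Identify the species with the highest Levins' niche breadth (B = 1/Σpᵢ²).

Blackcap

Σp_Warbᵢ² = 0.68² + 0.28² + 0.02² + 0.02² = 0.4624 + 0.0784 + 0.0004 + 0.0004 = 0.5416
B_Warb = 1 / 0.5416 = 1.8464
Σp_Blacᵢ² = 0.21² + 0.39² + 0.02² + 0.38² = 0.0441 + 0.1521 + 0.0004 + 0.1444 = 0.3410
B_Blac = 1 / 0.3410 = 2.9326
Highest B → broadest niche (most generalist): Blackcap (B = 2.93).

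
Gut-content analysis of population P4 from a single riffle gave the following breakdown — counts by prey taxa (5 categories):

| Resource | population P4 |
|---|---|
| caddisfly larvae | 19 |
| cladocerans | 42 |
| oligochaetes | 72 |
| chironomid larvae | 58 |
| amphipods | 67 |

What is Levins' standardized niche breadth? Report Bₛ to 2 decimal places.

0.85

Proportions for population P4 (n=258): 19/258=0.0736, 42/258=0.1628, 72/258=0.2791, 58/258=0.2248, 67/258=0.2597
Σpᵢ² = 0.0736² + 0.1628² + 0.2791² + 0.2248² + 0.2597² = 0.005417 + 0.026504 + 0.077897 + 0.050535 + 0.067444 = 0.227797
B = 1 / 0.227797 = 4.3899
Bₛ = (B − 1)/(n − 1) = (4.3899 − 1)/(5 − 1) = 3.3899/4 = 0.8475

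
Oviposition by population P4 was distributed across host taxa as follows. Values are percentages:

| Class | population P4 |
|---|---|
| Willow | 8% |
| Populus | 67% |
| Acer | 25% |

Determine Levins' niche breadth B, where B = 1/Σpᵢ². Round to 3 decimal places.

1.931

Convert percentages to proportions (divide by 100).
Σpᵢ² = 0.08² + 0.67² + 0.25² = 0.0064 + 0.4489 + 0.0625 = 0.5178
B = 1 / 0.5178 = 1.93125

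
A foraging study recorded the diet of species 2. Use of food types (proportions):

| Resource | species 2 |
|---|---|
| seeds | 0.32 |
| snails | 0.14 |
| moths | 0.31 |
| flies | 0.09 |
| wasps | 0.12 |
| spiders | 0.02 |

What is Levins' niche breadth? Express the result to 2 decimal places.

Σpᵢ² = 0.32² + 0.14² + 0.31² + 0.09² + 0.12² + 0.02² = 0.1024 + 0.0196 + 0.0961 + 0.0081 + 0.0144 + 0.0004 = 0.2410
B = 1 / 0.2410 = 4.1494

4.15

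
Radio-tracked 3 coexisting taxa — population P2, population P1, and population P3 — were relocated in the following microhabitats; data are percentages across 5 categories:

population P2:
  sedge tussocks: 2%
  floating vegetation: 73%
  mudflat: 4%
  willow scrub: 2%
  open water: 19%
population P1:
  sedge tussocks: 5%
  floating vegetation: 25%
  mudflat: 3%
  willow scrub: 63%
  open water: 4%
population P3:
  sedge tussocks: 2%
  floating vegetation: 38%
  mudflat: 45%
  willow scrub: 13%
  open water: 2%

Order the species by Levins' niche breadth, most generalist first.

Convert percentages to proportions (divide by 100).
Σp_P2ᵢ² = 0.02² + 0.73² + 0.04² + 0.02² + 0.19² = 0.0004 + 0.5329 + 0.0016 + 0.0004 + 0.0361 = 0.5714
B_P2 = 1 / 0.5714 = 1.7501
Σp_P1ᵢ² = 0.05² + 0.25² + 0.03² + 0.63² + 0.04² = 0.0025 + 0.0625 + 0.0009 + 0.3969 + 0.0016 = 0.4644
B_P1 = 1 / 0.4644 = 2.1533
Σp_P3ᵢ² = 0.02² + 0.38² + 0.45² + 0.13² + 0.02² = 0.0004 + 0.1444 + 0.2025 + 0.0169 + 0.0004 = 0.3646
B_P3 = 1 / 0.3646 = 2.7427
Ranking by B (broadest → narrowest): population P3 (2.74) > population P1 (2.15) > population P2 (1.75)

population P3 > population P1 > population P2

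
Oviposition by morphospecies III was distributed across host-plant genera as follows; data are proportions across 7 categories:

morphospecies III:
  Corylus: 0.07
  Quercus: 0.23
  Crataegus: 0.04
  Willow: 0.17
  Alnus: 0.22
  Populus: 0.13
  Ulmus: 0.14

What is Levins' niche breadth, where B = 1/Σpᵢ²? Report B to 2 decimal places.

Σpᵢ² = 0.07² + 0.23² + 0.04² + 0.17² + 0.22² + 0.13² + 0.14² = 0.0049 + 0.0529 + 0.0016 + 0.0289 + 0.0484 + 0.0169 + 0.0196 = 0.1732
B = 1 / 0.1732 = 5.7737

5.77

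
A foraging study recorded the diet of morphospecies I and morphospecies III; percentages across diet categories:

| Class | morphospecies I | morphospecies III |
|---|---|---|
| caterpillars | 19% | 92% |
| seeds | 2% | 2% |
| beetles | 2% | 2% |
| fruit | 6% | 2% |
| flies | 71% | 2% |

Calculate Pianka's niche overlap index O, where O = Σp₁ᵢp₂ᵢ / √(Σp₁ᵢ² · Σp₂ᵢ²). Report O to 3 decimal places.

Convert percentages to proportions (divide by 100).
Σ p₁ᵢp₂ᵢ = 0.1748 + 0.0004 + 0.0004 + 0.0012 + 0.0142 = 0.1910
Σp_1ᵢ² = 0.19² + 0.02² + 0.02² + 0.06² + 0.71² = 0.0361 + 0.0004 + 0.0004 + 0.0036 + 0.5041 = 0.5446
Σp_2ᵢ² = 0.92² + 0.02² + 0.02² + 0.02² + 0.02² = 0.8464 + 0.0004 + 0.0004 + 0.0004 + 0.0004 = 0.8480
O = 0.1910 / √(0.5446 × 0.8480) = 0.1910 / 0.679574 = 0.28106

0.281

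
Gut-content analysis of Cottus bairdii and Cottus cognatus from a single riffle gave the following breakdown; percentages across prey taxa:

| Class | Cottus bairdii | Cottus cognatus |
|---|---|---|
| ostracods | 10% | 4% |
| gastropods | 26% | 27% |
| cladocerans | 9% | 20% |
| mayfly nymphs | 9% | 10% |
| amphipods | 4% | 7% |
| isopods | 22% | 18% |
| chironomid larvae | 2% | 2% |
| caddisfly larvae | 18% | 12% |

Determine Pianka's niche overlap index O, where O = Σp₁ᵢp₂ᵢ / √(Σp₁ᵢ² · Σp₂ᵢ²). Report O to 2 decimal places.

0.94

Convert percentages to proportions (divide by 100).
Σ p₁ᵢp₂ᵢ = 0.0040 + 0.0702 + 0.0180 + 0.0090 + 0.0028 + 0.0396 + 0.0004 + 0.0216 = 0.1656
Σp_1ᵢ² = 0.10² + 0.26² + 0.09² + 0.09² + 0.04² + 0.22² + 0.02² + 0.18² = 0.0100 + 0.0676 + 0.0081 + 0.0081 + 0.0016 + 0.0484 + 0.0004 + 0.0324 = 0.1766
Σp_2ᵢ² = 0.04² + 0.27² + 0.20² + 0.10² + 0.07² + 0.18² + 0.02² + 0.12² = 0.0016 + 0.0729 + 0.0400 + 0.0100 + 0.0049 + 0.0324 + 0.0004 + 0.0144 = 0.1766
O = 0.1656 / √(0.1766 × 0.1766) = 0.1656 / 0.17660 = 0.9377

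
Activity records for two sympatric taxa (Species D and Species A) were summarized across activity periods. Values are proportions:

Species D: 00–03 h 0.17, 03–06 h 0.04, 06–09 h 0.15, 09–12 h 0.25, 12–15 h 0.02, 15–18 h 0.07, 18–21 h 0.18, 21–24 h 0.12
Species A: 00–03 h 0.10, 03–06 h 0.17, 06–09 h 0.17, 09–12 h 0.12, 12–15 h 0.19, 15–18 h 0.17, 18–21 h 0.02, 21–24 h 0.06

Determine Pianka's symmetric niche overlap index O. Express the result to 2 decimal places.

0.66

Σ p₁ᵢp₂ᵢ = 0.0170 + 0.0068 + 0.0255 + 0.0300 + 0.0038 + 0.0119 + 0.0036 + 0.0072 = 0.1058
Σp_1ᵢ² = 0.17² + 0.04² + 0.15² + 0.25² + 0.02² + 0.07² + 0.18² + 0.12² = 0.0289 + 0.0016 + 0.0225 + 0.0625 + 0.0004 + 0.0049 + 0.0324 + 0.0144 = 0.1676
Σp_2ᵢ² = 0.10² + 0.17² + 0.17² + 0.12² + 0.19² + 0.17² + 0.02² + 0.06² = 0.0100 + 0.0289 + 0.0289 + 0.0144 + 0.0361 + 0.0289 + 0.0004 + 0.0036 = 0.1512
O = 0.1058 / √(0.1676 × 0.1512) = 0.1058 / 0.15919 = 0.6646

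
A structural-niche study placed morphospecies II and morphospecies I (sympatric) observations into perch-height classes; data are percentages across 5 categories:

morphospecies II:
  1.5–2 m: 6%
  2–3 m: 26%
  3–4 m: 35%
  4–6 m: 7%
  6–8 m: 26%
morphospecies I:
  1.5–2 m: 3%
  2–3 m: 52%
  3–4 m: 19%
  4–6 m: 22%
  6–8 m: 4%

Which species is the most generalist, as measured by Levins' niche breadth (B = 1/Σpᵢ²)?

Convert percentages to proportions (divide by 100).
Σp_IIᵢ² = 0.06² + 0.26² + 0.35² + 0.07² + 0.26² = 0.0036 + 0.0676 + 0.1225 + 0.0049 + 0.0676 = 0.2662
B_II = 1 / 0.2662 = 3.7566
Σp_Iᵢ² = 0.03² + 0.52² + 0.19² + 0.22² + 0.04² = 0.0009 + 0.2704 + 0.0361 + 0.0484 + 0.0016 = 0.3574
B_I = 1 / 0.3574 = 2.7980
Highest B → broadest niche (most generalist): morphospecies II (B = 3.76).

morphospecies II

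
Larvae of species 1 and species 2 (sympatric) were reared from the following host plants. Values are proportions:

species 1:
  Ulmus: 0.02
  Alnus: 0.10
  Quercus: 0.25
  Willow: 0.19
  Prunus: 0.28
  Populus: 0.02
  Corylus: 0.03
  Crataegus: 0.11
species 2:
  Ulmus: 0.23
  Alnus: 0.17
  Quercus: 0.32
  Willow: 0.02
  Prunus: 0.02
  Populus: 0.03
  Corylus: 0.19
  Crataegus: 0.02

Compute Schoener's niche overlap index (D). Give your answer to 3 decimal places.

Σ|p₁ᵢ − p₂ᵢ| = 0.21 + 0.07 + 0.07 + 0.17 + 0.26 + 0.01 + 0.16 + 0.09 = 1.04
D = 1 − ½ × 1.04 = 1 − 0.520 = 0.48000

0.480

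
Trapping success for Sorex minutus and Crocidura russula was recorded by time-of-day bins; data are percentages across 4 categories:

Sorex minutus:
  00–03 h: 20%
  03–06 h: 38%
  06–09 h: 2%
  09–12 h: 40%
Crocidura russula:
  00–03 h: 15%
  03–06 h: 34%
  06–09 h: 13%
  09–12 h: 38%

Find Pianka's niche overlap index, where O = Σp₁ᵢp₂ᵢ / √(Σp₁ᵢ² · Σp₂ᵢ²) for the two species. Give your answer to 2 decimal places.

0.98

Convert percentages to proportions (divide by 100).
Σ p₁ᵢp₂ᵢ = 0.0300 + 0.1292 + 0.0026 + 0.1520 = 0.3138
Σp_1ᵢ² = 0.20² + 0.38² + 0.02² + 0.40² = 0.0400 + 0.1444 + 0.0004 + 0.1600 = 0.3448
Σp_2ᵢ² = 0.15² + 0.34² + 0.13² + 0.38² = 0.0225 + 0.1156 + 0.0169 + 0.1444 = 0.2994
O = 0.3138 / √(0.3448 × 0.2994) = 0.3138 / 0.32130 = 0.9767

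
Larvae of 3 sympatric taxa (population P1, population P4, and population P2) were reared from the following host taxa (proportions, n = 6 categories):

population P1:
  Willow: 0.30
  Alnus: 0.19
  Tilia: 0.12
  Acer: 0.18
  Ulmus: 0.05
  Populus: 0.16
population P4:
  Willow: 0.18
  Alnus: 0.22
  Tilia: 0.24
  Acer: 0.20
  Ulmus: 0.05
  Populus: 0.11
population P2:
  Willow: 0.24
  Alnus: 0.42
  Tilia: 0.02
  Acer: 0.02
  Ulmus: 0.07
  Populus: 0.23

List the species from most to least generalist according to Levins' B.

population P4 > population P1 > population P2

Σp_P1ᵢ² = 0.30² + 0.19² + 0.12² + 0.18² + 0.05² + 0.16² = 0.0900 + 0.0361 + 0.0144 + 0.0324 + 0.0025 + 0.0256 = 0.2010
B_P1 = 1 / 0.2010 = 4.9751
Σp_P4ᵢ² = 0.18² + 0.22² + 0.24² + 0.20² + 0.05² + 0.11² = 0.0324 + 0.0484 + 0.0576 + 0.0400 + 0.0025 + 0.0121 = 0.1930
B_P4 = 1 / 0.1930 = 5.1813
Σp_P2ᵢ² = 0.24² + 0.42² + 0.02² + 0.02² + 0.07² + 0.23² = 0.0576 + 0.1764 + 0.0004 + 0.0004 + 0.0049 + 0.0529 = 0.2926
B_P2 = 1 / 0.2926 = 3.4176
Ranking by B (broadest → narrowest): population P4 (5.18) > population P1 (4.98) > population P2 (3.42)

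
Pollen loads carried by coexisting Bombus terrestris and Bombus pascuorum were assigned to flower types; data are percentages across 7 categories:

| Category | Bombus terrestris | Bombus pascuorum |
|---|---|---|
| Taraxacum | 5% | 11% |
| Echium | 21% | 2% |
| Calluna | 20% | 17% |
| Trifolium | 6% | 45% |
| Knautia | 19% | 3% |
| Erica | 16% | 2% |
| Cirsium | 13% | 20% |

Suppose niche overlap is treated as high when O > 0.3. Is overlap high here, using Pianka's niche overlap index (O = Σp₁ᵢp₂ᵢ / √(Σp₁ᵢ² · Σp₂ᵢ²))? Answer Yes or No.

Convert percentages to proportions (divide by 100).
Σ p₁ᵢp₂ᵢ = 0.0055 + 0.0042 + 0.0340 + 0.0270 + 0.0057 + 0.0032 + 0.0260 = 0.1056
Σp_1ᵢ² = 0.05² + 0.21² + 0.20² + 0.06² + 0.19² + 0.16² + 0.13² = 0.0025 + 0.0441 + 0.0400 + 0.0036 + 0.0361 + 0.0256 + 0.0169 = 0.1688
Σp_2ᵢ² = 0.11² + 0.02² + 0.17² + 0.45² + 0.03² + 0.02² + 0.20² = 0.0121 + 0.0004 + 0.0289 + 0.2025 + 0.0009 + 0.0004 + 0.0400 = 0.2852
O = 0.1056 / √(0.1688 × 0.2852) = 0.1056 / 0.21941 = 0.4813
O = 0.4813 > 0.3 → Yes.

Yes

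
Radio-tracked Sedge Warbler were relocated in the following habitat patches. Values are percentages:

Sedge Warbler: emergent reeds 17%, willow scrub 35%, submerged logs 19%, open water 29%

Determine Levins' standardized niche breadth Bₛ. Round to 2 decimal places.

Convert percentages to proportions (divide by 100).
Σpᵢ² = 0.17² + 0.35² + 0.19² + 0.29² = 0.0289 + 0.1225 + 0.0361 + 0.0841 = 0.2716
B = 1 / 0.2716 = 3.6819
Bₛ = (B − 1)/(n − 1) = (3.6819 − 1)/(4 − 1) = 2.6819/3 = 0.8940

0.89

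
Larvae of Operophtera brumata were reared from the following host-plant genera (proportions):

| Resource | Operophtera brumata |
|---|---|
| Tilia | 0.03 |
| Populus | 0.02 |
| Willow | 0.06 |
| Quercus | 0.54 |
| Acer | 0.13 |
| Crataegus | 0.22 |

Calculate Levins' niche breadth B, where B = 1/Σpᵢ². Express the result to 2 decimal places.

2.76

Σpᵢ² = 0.03² + 0.02² + 0.06² + 0.54² + 0.13² + 0.22² = 0.0009 + 0.0004 + 0.0036 + 0.2916 + 0.0169 + 0.0484 = 0.3618
B = 1 / 0.3618 = 2.7640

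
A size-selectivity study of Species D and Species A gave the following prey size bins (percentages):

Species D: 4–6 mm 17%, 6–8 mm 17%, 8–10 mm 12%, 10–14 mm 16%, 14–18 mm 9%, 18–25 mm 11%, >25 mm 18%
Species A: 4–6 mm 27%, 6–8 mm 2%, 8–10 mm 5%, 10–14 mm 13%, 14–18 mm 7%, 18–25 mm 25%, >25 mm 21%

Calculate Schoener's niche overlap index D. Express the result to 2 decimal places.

Convert percentages to proportions (divide by 100).
Σ|p₁ᵢ − p₂ᵢ| = 0.10 + 0.15 + 0.07 + 0.03 + 0.02 + 0.14 + 0.03 = 0.54
D = 1 − ½ × 0.54 = 1 − 0.270 = 0.7300

0.73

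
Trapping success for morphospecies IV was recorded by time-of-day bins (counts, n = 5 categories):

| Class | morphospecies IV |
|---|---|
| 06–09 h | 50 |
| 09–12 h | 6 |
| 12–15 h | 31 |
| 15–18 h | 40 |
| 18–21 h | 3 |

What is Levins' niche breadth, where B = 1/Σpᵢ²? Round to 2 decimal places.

3.31

Proportions for morphospecies IV (n=130): 50/130=0.3846, 6/130=0.0462, 31/130=0.2385, 40/130=0.3077, 3/130=0.0231
Σpᵢ² = 0.3846² + 0.0462² + 0.2385² + 0.3077² + 0.0231² = 0.147917 + 0.002134 + 0.056882 + 0.094679 + 0.000534 = 0.302146
B = 1 / 0.302146 = 3.3097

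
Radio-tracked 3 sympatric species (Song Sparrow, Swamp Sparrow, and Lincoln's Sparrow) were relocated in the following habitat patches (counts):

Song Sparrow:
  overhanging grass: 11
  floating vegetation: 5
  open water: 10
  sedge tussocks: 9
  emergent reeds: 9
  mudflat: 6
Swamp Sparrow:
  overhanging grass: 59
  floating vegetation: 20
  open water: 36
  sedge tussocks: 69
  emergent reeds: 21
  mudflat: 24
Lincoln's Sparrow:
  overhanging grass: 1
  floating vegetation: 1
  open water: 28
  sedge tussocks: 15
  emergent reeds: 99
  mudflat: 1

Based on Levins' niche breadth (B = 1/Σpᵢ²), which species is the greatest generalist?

Song Sparrow

Proportions for Song Sparrow (n=50): 11/50=0.2200, 5/50=0.1000, 10/50=0.2000, 9/50=0.1800, 9/50=0.1800, 6/50=0.1200
Proportions for Swamp Sparrow (n=229): 59/229=0.2576, 20/229=0.0873, 36/229=0.1572, 69/229=0.3013, 21/229=0.0917, 24/229=0.1048
Proportions for Lincoln's Sparrow (n=145): 1/145=0.0069, 1/145=0.0069, 28/145=0.1931, 15/145=0.1034, 99/145=0.6828, 1/145=0.0069
Σp_Songᵢ² = 0.2200² + 0.1000² + 0.2000² + 0.1800² + 0.1800² + 0.1200² = 0.048400 + 0.010000 + 0.040000 + 0.032400 + 0.032400 + 0.014400 = 0.177600
B_Song = 1 / 0.177600 = 5.6306
Σp_Swamᵢ² = 0.2576² + 0.0873² + 0.1572² + 0.3013² + 0.0917² + 0.1048² = 0.066358 + 0.007621 + 0.024712 + 0.090782 + 0.008409 + 0.010983 = 0.208865
B_Swam = 1 / 0.208865 = 4.7878
Σp_Lincᵢ² = 0.0069² + 0.0069² + 0.1931² + 0.1034² + 0.6828² + 0.0069² = 0.000048 + 0.000048 + 0.037288 + 0.010692 + 0.466216 + 0.000048 = 0.514340
B_Linc = 1 / 0.514340 = 1.9442
Highest B → broadest niche (most generalist): Song Sparrow (B = 5.63).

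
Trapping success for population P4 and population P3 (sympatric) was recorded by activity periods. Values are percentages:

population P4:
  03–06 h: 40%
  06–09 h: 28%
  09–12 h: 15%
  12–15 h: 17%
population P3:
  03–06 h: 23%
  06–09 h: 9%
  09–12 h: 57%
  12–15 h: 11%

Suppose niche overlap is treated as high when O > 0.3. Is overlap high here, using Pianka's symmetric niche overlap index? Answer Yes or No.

Convert percentages to proportions (divide by 100).
Σ p₁ᵢp₂ᵢ = 0.0920 + 0.0252 + 0.0855 + 0.0187 = 0.2214
Σp_1ᵢ² = 0.40² + 0.28² + 0.15² + 0.17² = 0.1600 + 0.0784 + 0.0225 + 0.0289 = 0.2898
Σp_2ᵢ² = 0.23² + 0.09² + 0.57² + 0.11² = 0.0529 + 0.0081 + 0.3249 + 0.0121 = 0.3980
O = 0.2214 / √(0.2898 × 0.3980) = 0.2214 / 0.33962 = 0.6519
O = 0.6519 > 0.3 → Yes.

Yes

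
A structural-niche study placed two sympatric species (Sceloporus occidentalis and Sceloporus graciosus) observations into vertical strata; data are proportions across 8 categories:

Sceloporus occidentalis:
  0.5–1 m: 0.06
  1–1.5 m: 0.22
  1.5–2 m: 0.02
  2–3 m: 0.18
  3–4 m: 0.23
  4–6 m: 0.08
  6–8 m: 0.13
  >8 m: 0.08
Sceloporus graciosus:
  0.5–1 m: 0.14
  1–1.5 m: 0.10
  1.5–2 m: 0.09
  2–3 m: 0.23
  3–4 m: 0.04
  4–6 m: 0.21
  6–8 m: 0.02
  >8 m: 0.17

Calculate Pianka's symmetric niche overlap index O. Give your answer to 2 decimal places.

0.70

Σ p₁ᵢp₂ᵢ = 0.0084 + 0.0220 + 0.0018 + 0.0414 + 0.0092 + 0.0168 + 0.0026 + 0.0136 = 0.1158
Σp_1ᵢ² = 0.06² + 0.22² + 0.02² + 0.18² + 0.23² + 0.08² + 0.13² + 0.08² = 0.0036 + 0.0484 + 0.0004 + 0.0324 + 0.0529 + 0.0064 + 0.0169 + 0.0064 = 0.1674
Σp_2ᵢ² = 0.14² + 0.10² + 0.09² + 0.23² + 0.04² + 0.21² + 0.02² + 0.17² = 0.0196 + 0.0100 + 0.0081 + 0.0529 + 0.0016 + 0.0441 + 0.0004 + 0.0289 = 0.1656
O = 0.1158 / √(0.1674 × 0.1656) = 0.1158 / 0.16650 = 0.6955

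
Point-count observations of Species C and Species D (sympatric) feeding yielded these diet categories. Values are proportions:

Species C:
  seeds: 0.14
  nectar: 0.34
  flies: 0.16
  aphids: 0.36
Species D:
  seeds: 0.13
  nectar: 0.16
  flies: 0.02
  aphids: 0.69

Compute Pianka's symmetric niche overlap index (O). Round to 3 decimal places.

0.835

Σ p₁ᵢp₂ᵢ = 0.0182 + 0.0544 + 0.0032 + 0.2484 = 0.3242
Σp_1ᵢ² = 0.14² + 0.34² + 0.16² + 0.36² = 0.0196 + 0.1156 + 0.0256 + 0.1296 = 0.2904
Σp_2ᵢ² = 0.13² + 0.16² + 0.02² + 0.69² = 0.0169 + 0.0256 + 0.0004 + 0.4761 = 0.5190
O = 0.3242 / √(0.2904 × 0.5190) = 0.3242 / 0.388224 = 0.83508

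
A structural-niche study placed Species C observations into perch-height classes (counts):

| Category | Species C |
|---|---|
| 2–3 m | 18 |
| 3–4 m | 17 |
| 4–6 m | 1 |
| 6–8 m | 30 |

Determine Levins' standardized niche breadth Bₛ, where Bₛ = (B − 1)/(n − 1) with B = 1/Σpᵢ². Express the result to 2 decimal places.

0.63

Proportions for Species C (n=66): 18/66=0.2727, 17/66=0.2576, 1/66=0.0152, 30/66=0.4545
Σpᵢ² = 0.2727² + 0.2576² + 0.0152² + 0.4545² = 0.074365 + 0.066358 + 0.000231 + 0.206570 = 0.347524
B = 1 / 0.347524 = 2.8775
Bₛ = (B − 1)/(n − 1) = (2.8775 − 1)/(4 − 1) = 1.8775/3 = 0.6258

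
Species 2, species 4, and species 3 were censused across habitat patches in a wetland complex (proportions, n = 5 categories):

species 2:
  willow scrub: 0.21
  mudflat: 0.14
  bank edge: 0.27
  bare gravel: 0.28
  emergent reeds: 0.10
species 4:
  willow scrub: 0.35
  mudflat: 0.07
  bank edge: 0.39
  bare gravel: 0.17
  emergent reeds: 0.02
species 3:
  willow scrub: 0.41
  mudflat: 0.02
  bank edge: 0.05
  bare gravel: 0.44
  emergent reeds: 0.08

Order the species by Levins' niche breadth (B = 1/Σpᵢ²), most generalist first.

species 2 > species 4 > species 3

Σp_2ᵢ² = 0.21² + 0.14² + 0.27² + 0.28² + 0.10² = 0.0441 + 0.0196 + 0.0729 + 0.0784 + 0.0100 = 0.2250
B_2 = 1 / 0.2250 = 4.4444
Σp_4ᵢ² = 0.35² + 0.07² + 0.39² + 0.17² + 0.02² = 0.1225 + 0.0049 + 0.1521 + 0.0289 + 0.0004 = 0.3088
B_4 = 1 / 0.3088 = 3.2383
Σp_3ᵢ² = 0.41² + 0.02² + 0.05² + 0.44² + 0.08² = 0.1681 + 0.0004 + 0.0025 + 0.1936 + 0.0064 = 0.3710
B_3 = 1 / 0.3710 = 2.6954
Ranking by B (broadest → narrowest): species 2 (4.44) > species 4 (3.24) > species 3 (2.70)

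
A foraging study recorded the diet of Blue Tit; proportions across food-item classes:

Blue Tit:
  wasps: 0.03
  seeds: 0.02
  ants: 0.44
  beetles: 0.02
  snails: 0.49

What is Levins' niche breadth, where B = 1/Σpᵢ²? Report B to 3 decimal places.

2.297

Σpᵢ² = 0.03² + 0.02² + 0.44² + 0.02² + 0.49² = 0.0009 + 0.0004 + 0.1936 + 0.0004 + 0.2401 = 0.4354
B = 1 / 0.4354 = 2.29674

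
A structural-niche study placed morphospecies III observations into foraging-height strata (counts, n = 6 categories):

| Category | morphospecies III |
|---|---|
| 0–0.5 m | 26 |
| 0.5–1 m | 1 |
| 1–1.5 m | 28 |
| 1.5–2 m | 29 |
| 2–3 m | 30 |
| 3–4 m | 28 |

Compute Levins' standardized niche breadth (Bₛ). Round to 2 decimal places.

0.81

Proportions for morphospecies III (n=142): 26/142=0.1831, 1/142=0.0070, 28/142=0.1972, 29/142=0.2042, 30/142=0.2113, 28/142=0.1972
Σpᵢ² = 0.1831² + 0.0070² + 0.1972² + 0.2042² + 0.2113² + 0.1972² = 0.033526 + 0.000049 + 0.038888 + 0.041698 + 0.044648 + 0.038888 = 0.197697
B = 1 / 0.197697 = 5.0582
Bₛ = (B − 1)/(n − 1) = (5.0582 − 1)/(6 − 1) = 4.0582/5 = 0.8116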